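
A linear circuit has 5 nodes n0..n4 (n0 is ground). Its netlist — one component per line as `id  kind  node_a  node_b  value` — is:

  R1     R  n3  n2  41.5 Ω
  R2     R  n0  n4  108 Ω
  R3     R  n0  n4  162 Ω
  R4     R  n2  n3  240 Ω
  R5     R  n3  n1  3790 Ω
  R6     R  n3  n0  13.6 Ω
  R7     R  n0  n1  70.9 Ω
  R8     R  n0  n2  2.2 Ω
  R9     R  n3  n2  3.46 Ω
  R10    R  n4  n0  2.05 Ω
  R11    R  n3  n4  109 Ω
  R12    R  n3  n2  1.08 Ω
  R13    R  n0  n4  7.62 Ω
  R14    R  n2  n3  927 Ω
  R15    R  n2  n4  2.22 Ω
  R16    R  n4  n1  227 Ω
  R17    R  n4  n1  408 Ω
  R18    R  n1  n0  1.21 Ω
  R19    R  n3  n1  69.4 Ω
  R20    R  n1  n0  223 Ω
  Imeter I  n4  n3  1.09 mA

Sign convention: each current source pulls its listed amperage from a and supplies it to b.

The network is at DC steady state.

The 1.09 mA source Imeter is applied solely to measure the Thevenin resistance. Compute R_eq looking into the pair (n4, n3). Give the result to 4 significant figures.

R_eq = 1.969 Ω

Element admittances at DC:
  Y(R1) = 0.02410 S between n3,n2
  Y(R2) = 0.009259 S between n0,n4
  Y(R3) = 0.006173 S between n0,n4
  Y(R4) = 0.004167 S between n2,n3
  Y(R5) = 0.0002639 S between n3,n1
  Y(R6) = 0.07353 S between n3,n0
  Y(R7) = 0.01410 S between n0,n1
  Y(R8) = 0.4545 S between n0,n2
  Y(R9) = 0.2890 S between n3,n2
  Y(R10) = 0.4878 S between n4,n0
  Y(R11) = 0.009174 S between n3,n4
  Y(R12) = 0.9259 S between n3,n2
  Y(R13) = 0.1312 S between n0,n4
  Y(R14) = 0.001079 S between n2,n3
  Y(R15) = 0.4505 S between n2,n4
  Y(R16) = 0.004405 S between n4,n1
  Y(R17) = 0.002451 S between n4,n1
  Y(R18) = 0.8264 S between n1,n0
  Y(R19) = 0.01441 S between n3,n1
  Y(R20) = 0.004484 S between n1,n0
  Imeter: injects 0.00109 A into n3 (from n4)
Assemble and solve the 4×4 MNA system:
  V(n1)=1.913e-05  V(n2)=0.0006964  V(n3)=0.001454  V(n4)=-0.0006929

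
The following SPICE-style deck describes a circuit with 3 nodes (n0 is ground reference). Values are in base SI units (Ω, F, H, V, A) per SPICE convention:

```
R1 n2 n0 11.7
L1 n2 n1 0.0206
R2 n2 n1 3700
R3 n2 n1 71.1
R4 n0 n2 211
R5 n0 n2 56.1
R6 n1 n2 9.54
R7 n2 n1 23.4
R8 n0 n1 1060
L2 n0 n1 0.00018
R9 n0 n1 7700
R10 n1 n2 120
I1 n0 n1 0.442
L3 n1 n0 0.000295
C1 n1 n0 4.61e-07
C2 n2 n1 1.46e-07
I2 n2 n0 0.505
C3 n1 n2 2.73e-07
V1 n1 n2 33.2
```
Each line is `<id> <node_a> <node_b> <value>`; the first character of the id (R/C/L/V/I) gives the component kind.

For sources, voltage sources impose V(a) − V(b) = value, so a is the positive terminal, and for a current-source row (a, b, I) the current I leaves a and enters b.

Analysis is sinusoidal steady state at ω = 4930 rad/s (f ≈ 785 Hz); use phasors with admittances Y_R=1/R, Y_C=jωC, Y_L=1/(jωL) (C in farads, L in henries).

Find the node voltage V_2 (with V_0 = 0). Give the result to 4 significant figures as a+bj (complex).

Apply KCL at each of the 2 non-ground nodes and solve the resulting linear system.
Node n1: branches {L1, R2, R3, R6, R7, R8, L2, R9, R10, I1, L3, C1, C2, C3, V1} → V_1 = 0.1166+1.937j
Node n2: branches {R1, L1, R2, R3, R4, R5, R6, R7, R10, C2, I2, C3, V1} → V_2 = -33.08+1.937j
Source currents: i(V1)=-8.721+0.4676j

-33.08+1.937j V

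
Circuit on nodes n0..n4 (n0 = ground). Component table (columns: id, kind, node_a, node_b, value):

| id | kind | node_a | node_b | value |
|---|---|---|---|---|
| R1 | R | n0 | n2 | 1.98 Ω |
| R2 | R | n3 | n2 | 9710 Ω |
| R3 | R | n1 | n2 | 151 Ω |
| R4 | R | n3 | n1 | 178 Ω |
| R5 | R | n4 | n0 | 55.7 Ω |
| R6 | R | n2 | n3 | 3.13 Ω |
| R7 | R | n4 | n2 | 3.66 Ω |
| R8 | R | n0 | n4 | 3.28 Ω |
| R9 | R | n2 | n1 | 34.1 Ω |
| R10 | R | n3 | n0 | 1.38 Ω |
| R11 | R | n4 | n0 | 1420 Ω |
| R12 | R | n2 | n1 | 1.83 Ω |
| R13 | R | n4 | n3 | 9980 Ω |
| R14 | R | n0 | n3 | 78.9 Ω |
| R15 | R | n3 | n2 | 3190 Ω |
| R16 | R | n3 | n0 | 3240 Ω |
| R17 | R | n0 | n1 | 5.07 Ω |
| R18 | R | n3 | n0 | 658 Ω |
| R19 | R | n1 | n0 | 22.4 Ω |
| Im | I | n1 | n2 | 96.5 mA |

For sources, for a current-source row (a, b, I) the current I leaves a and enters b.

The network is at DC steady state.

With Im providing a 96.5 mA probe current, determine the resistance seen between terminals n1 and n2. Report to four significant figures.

R_eq = 1.289 Ω

Element admittances at DC:
  Y(R1) = 0.5051 S between n0,n2
  Y(R2) = 0.0001030 S between n3,n2
  Y(R3) = 0.006623 S between n1,n2
  Y(R4) = 0.005618 S between n3,n1
  Y(R5) = 0.01795 S between n4,n0
  Y(R6) = 0.3195 S between n2,n3
  Y(R7) = 0.2732 S between n4,n2
  Y(R8) = 0.3049 S between n0,n4
  Y(R9) = 0.02933 S between n2,n1
  Y(R10) = 0.7246 S between n3,n0
  Y(R11) = 0.0007042 S between n4,n0
  Y(R12) = 0.5464 S between n2,n1
  Y(R13) = 0.0001002 S between n4,n3
  Y(R14) = 0.01267 S between n0,n3
  Y(R15) = 0.0003135 S between n3,n2
  Y(R16) = 0.0003086 S between n3,n0
  Y(R17) = 0.1972 S between n0,n1
  Y(R18) = 0.001520 S between n3,n0
  Y(R19) = 0.04464 S between n1,n0
  Im: injects 0.0965 A into n2 (from n1)
Assemble and solve the 4×4 MNA system:
  V(n1)=-0.09709  V(n2)=0.02726  V(n3)=0.007680  V(n4)=0.01248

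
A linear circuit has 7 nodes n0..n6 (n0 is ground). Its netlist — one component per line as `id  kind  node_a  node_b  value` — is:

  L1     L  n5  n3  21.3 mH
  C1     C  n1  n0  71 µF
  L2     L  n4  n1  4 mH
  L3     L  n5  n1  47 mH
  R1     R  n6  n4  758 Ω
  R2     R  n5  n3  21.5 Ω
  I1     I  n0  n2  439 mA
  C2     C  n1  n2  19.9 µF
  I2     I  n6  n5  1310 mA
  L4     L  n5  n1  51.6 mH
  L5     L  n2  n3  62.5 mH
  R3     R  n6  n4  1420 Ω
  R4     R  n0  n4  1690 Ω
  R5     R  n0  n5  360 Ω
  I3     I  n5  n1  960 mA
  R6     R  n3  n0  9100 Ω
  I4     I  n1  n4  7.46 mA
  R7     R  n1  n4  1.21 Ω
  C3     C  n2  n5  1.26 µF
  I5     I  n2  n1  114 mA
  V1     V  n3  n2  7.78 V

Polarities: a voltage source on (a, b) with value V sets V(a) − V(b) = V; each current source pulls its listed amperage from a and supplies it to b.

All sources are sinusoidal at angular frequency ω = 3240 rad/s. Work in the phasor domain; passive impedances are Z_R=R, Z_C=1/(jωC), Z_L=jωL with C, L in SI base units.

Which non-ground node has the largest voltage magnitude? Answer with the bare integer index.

6

Apply KCL at each of the 6 non-ground nodes and solve the resulting linear system.
Node n1: branches {C1, L2, L3, C2, L4, I3, I4, R7, I5} → V_1 = 0.08674-1.689j
Node n2: branches {I1, C2, L5, C3, I5, V1} → V_2 = 3.868-12.26j
Node n3: branches {L1, R2, L5, R6, V1} → V_3 = 11.65-12.26j
Node n4: branches {L2, R1, R3, R4, I4, R7} → V_4 = -1.475-1.834j
Node n5: branches {L1, L3, R2, I2, L4, R5, I3, C3} → V_5 = 18.01-6.308j
Node n6: branches {R1, I2, R3} → V_6 = -648.9-1.834j
Source currents: i(V1)=0.3809+0.2245j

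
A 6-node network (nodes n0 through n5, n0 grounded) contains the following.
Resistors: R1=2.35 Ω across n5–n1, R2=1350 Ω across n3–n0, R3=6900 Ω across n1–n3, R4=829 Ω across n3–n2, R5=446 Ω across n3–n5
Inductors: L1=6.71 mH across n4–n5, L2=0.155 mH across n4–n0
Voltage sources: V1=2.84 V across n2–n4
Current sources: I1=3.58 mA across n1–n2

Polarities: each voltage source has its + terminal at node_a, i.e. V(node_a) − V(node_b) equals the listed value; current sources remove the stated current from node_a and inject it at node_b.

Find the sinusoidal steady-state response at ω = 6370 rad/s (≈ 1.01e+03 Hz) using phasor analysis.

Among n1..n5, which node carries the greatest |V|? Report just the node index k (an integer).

2

MNA unknowns: 5 node voltages V₁..V_5 plus 1 source current (V1)
R1: Y=0.4255+0.000j on G[5,1]
L1: Y=0.000-0.02340j on G[4,5]
R2: Y=0.0007407+0.000j on G[3,0]
L2: Y=0.000-1.013j on G[4,0]
R3: Y=0.0001449+0.000j on G[1,3]
R4: Y=0.001206+0.000j on G[3,2]
R5: Y=0.002242+0.000j on G[3,5]
V1: row V2−V4=2.84, i_V1 at 2,4
I1: z[1]−=0.00358, z[2]+=0.00358
solve → V1=-0.01149-0.07276j, V2=2.840-0.0005765j, V3=0.7883-0.04024j, V4=-2.943e-05-0.0005765j, V5=-0.003349-0.07277j
aux → i_V1=0.001105-4.785e-05j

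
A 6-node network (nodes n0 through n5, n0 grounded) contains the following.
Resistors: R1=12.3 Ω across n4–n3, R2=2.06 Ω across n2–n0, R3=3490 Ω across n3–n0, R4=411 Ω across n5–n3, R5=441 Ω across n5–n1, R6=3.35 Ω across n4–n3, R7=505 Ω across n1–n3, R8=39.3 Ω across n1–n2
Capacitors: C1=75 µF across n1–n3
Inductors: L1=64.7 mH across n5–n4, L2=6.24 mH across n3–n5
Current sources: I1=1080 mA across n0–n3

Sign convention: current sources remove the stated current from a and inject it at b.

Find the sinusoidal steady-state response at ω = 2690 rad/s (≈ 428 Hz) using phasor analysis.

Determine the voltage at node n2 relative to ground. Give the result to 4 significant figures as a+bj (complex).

2.199+0.003086j V

MNA unknowns: 5 node voltages V₁..V_5
R1: Y=0.08130+0.000j on G[4,3]
C1: Y=0.000+0.2017j on G[1,3]
R2: Y=0.4854+0.000j on G[2,0]
R3: Y=0.0002865+0.000j on G[3,0]
R4: Y=0.002433+0.000j on G[5,3]
L1: Y=0.000-0.005746j on G[5,4]
L2: Y=0.000-0.05957j on G[3,5]
R5: Y=0.002268+0.000j on G[5,1]
R6: Y=0.2985+0.000j on G[4,3]
R7: Y=0.001980+0.000j on G[1,3]
R8: Y=0.02545+0.000j on G[1,2]
I1: z[0]−=1.08, z[3]+=1.08
solve → V1=44.14+0.06196j, V2=2.199+0.003086j, V3=44.26-5.228j, V4=44.26-5.225j, V5=44.08-5.219j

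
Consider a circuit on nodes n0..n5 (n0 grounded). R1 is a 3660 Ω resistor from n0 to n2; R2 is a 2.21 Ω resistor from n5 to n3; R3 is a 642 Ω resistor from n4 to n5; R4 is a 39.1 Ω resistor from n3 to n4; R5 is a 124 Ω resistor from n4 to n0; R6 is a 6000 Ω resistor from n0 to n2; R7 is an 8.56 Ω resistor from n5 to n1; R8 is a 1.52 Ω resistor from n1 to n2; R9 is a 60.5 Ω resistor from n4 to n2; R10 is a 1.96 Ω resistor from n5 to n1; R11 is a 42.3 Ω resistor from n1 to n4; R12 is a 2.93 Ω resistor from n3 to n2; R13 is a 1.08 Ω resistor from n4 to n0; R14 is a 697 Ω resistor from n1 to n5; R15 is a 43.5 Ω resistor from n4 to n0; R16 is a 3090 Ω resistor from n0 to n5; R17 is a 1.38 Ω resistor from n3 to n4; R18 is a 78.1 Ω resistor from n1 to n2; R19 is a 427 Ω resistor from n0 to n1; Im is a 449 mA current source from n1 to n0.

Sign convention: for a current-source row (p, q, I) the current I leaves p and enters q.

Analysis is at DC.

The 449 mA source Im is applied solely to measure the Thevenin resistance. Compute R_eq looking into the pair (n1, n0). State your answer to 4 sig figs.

Element admittances at DC:
  Y(R1) = 0.0002732 S between n0,n2
  Y(R2) = 0.4525 S between n5,n3
  Y(R3) = 0.001558 S between n4,n5
  Y(R4) = 0.02558 S between n3,n4
  Y(R5) = 0.008065 S between n4,n0
  Y(R6) = 0.0001667 S between n0,n2
  Y(R7) = 0.1168 S between n5,n1
  Y(R8) = 0.6579 S between n1,n2
  Y(R9) = 0.01653 S between n4,n2
  Y(R10) = 0.5102 S between n5,n1
  Y(R11) = 0.02364 S between n1,n4
  Y(R12) = 0.3413 S between n3,n2
  Y(R13) = 0.9259 S between n4,n0
  Y(R14) = 0.001435 S between n1,n5
  Y(R15) = 0.02299 S between n4,n0
  Y(R16) = 0.0003236 S between n0,n5
  Y(R17) = 0.7246 S between n3,n4
  Y(R18) = 0.01280 S between n1,n2
  Y(R19) = 0.002342 S between n0,n1
  Im: injects 0.449 A into n0 (from n1)
Assemble and solve the 5×5 MNA system:
  V(n1)=-1.805  V(n2)=-1.512  V(n3)=-0.9875  V(n4)=-0.4636  V(n5)=-1.461

R_eq = 4.020 Ω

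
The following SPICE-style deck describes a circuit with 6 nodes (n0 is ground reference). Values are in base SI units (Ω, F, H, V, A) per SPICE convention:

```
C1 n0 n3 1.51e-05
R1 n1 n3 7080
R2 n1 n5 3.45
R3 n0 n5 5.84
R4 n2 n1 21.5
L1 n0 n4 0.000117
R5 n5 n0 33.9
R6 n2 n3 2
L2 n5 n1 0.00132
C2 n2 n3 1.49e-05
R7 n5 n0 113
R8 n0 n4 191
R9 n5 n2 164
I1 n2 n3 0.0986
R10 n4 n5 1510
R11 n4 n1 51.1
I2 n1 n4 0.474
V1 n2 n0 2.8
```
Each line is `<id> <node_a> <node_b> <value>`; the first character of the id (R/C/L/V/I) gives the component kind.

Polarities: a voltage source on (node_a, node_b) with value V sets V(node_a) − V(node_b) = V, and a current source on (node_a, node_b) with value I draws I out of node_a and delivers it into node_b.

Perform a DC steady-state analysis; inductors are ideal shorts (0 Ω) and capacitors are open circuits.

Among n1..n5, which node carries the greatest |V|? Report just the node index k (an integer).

3

Apply KCL at each of the 5 non-ground nodes and solve the resulting linear system.
Node n1: branches {R1, R2, R4, L2, R11, I2} → V_1 = -1.155
Node n2: branches {R4, R6, C2, R9, I1, V1} → V_2 = 2.800
Node n3: branches {C1, R1, R6, C2, I1} → V_3 = 2.996
Node n4: branches {L1, R8, R10, R11, I2} → V_4 = 0.000
Node n5: branches {R2, R3, R5, L2, R7, R9, R10} → V_5 = -1.155
Source currents: i(L1)=-0.4506, i(L2)=0.2669, i(V1)=-0.2086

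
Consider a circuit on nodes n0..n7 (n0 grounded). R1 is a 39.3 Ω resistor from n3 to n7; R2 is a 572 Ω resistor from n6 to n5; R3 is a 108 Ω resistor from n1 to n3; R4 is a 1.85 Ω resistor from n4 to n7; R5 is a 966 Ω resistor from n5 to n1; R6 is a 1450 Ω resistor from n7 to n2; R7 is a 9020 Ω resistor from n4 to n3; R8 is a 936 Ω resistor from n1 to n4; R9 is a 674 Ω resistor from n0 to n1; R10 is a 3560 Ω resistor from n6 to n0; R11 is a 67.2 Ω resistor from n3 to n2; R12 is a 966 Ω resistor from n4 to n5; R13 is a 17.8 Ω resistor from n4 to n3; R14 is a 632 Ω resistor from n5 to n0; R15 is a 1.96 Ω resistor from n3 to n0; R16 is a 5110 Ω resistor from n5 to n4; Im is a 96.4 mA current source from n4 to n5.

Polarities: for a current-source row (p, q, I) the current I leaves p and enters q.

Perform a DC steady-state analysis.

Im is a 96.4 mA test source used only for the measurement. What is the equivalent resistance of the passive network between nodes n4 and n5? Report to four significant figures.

MNA unknowns: 7 node voltages V₁..V_7
R1: Y=0.02545 on G[3,7]
R2: Y=0.001748 on G[6,5]
R3: Y=0.009259 on G[1,3]
R4: Y=0.5405 on G[4,7]
R5: Y=0.001035 on G[5,1]
R6: Y=0.0006897 on G[7,2]
R7: Y=0.0001109 on G[4,3]
R8: Y=0.001068 on G[1,4]
R9: Y=0.001484 on G[0,1]
R10: Y=0.0002809 on G[6,0]
R11: Y=0.01488 on G[3,2]
R12: Y=0.001035 on G[4,5]
R13: Y=0.05618 on G[4,3]
R14: Y=0.001582 on G[5,0]
R15: Y=0.5102 on G[3,0]
R16: Y=0.0001957 on G[5,4]
Im: z[4]−=0.0964, z[5]+=0.0964
solve → V1=1.777, V2=-0.1230, V3=-0.09011, V4=-0.8693, V5=23.76, V6=20.47, V7=-0.8334

R_eq = 255.4 Ω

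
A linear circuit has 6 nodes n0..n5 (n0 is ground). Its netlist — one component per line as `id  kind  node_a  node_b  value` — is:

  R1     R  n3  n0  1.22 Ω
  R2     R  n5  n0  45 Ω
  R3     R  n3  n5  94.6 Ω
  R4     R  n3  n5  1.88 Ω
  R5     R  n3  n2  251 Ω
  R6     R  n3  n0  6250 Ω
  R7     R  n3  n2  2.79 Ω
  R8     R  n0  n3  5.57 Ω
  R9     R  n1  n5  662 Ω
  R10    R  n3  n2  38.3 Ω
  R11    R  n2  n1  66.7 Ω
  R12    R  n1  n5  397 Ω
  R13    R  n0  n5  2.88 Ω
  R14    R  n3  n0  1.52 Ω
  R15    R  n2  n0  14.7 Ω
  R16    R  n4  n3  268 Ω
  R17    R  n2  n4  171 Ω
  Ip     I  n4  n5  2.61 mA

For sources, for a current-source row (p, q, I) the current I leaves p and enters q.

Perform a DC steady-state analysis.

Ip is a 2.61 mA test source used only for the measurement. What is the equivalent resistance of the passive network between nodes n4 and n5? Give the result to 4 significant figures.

Apply KCL at each of the 5 non-ground nodes and solve the resulting linear system.
Node n1: branches {R9, R11, R12} → V_1 = -0.002437
Node n2: branches {R5, R7, R10, R11, R15, R17} → V_2 = -0.003788
Node n3: branches {R1, R3, R4, R5, R6, R7, R8, R10, R14, R16} → V_3 = -0.0004217
Node n4: branches {R16, R17, Ip} → V_4 = -0.2749
Node n5: branches {R2, R3, R4, R9, R12, R13, Ip} → V_5 = 0.002589

R_eq = 106.3 Ω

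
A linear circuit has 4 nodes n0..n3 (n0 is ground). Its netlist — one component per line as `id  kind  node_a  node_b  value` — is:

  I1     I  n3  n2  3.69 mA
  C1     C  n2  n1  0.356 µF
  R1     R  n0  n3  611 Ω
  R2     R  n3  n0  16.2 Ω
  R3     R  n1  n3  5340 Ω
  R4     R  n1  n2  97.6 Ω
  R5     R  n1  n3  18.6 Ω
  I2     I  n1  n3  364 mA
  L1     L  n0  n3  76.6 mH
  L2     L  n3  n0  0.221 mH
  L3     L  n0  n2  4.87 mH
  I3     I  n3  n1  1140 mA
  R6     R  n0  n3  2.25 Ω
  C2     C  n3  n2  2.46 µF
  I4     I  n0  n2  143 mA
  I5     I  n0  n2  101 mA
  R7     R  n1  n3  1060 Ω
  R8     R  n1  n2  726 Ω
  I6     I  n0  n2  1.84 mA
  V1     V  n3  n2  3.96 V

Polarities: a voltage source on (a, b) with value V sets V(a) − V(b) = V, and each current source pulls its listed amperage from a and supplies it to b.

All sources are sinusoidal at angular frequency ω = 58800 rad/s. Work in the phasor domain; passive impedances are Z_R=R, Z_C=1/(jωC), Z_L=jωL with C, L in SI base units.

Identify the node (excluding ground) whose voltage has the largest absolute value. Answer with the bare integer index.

1

MNA unknowns: 3 node voltages V₁..V_3 plus 1 source current (V1)
I1: z[3]−=0.00369, z[2]+=0.00369
C1: Y=0.000+0.02093j on G[2,1]
R1: Y=0.001637+0.000j on G[0,3]
R2: Y=0.06173+0.000j on G[3,0]
R3: Y=0.0001873+0.000j on G[1,3]
R4: Y=0.01025+0.000j on G[1,2]
R5: Y=0.05376+0.000j on G[1,3]
I2: z[1]−=0.364, z[3]+=0.364
L1: Y=0.000-0.0002220j on G[0,3]
L2: Y=0.000-0.07695j on G[3,0]
L3: Y=0.000-0.003492j on G[0,2]
I3: z[3]−=1.14, z[1]+=1.14
R6: Y=0.4444+0.000j on G[0,3]
C2: Y=0.000+0.1446j on G[3,2]
I4: z[0]−=0.143, z[2]+=0.143
I5: z[0]−=0.101, z[2]+=0.101
R7: Y=0.0009434+0.000j on G[1,3]
R8: Y=0.001377+0.000j on G[1,2]
I6: z[0]−=0.00184, z[2]+=0.00184
V1: row V3−V2=3.96, i_V1 at 3,2
solve → V1=10.10-4.228j, V2=-3.484+0.04845j, V3=0.4764+0.04845j
aux → i_V1=-0.4968-0.7954j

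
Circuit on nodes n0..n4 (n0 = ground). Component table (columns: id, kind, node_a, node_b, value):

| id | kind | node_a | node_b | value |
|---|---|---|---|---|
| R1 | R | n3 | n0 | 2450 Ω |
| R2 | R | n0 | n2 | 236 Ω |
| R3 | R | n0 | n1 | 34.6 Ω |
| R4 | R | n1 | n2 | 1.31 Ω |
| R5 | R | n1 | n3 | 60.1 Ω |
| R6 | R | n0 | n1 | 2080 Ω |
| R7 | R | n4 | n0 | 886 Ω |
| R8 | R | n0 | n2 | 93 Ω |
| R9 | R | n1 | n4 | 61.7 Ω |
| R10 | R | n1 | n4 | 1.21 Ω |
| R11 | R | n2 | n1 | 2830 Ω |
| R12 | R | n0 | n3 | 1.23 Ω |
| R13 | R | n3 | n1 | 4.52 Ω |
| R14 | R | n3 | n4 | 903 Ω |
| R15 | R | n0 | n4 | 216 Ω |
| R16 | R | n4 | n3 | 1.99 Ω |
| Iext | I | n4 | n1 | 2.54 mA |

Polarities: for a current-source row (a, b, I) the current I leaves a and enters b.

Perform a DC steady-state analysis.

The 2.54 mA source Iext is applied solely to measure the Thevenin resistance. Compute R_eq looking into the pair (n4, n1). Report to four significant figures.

R_eq = 0.9772 Ω

Element admittances at DC:
  Y(R1) = 0.0004082 S between n3,n0
  Y(R2) = 0.004237 S between n0,n2
  Y(R3) = 0.02890 S between n0,n1
  Y(R4) = 0.7634 S between n1,n2
  Y(R5) = 0.01664 S between n1,n3
  Y(R6) = 0.0004808 S between n0,n1
  Y(R7) = 0.001129 S between n4,n0
  Y(R8) = 0.01075 S between n0,n2
  Y(R9) = 0.01621 S between n1,n4
  Y(R10) = 0.8264 S between n1,n4
  Y(R11) = 0.0003534 S between n2,n1
  Y(R12) = 0.8130 S between n0,n3
  Y(R13) = 0.2212 S between n3,n1
  Y(R14) = 0.001107 S between n3,n4
  Y(R15) = 0.004630 S between n0,n4
  Y(R16) = 0.5025 S between n4,n3
  Iext: injects 0.00254 A into n1 (from n4)
Assemble and solve the 4×4 MNA system:
  V(n1)=0.001526  V(n2)=0.001497  V(n3)=-7.597e-05  V(n4)=-0.0009556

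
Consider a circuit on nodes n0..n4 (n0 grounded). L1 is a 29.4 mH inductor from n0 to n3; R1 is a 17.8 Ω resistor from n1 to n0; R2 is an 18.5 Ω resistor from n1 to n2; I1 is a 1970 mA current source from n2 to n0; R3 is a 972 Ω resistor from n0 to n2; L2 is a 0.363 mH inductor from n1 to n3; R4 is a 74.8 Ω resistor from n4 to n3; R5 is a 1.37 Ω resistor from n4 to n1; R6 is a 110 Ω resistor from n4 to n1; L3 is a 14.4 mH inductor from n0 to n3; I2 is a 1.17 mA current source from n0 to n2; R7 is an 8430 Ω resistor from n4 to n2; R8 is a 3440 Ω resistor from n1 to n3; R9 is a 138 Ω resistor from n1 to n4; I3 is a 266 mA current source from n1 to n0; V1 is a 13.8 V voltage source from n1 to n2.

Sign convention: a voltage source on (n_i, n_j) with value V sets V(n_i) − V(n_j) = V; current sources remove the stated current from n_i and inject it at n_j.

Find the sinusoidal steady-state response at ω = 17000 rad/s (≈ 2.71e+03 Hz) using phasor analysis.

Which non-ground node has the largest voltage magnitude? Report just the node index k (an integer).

2

MNA unknowns: 4 node voltages V₁..V_4 plus 1 source current (V1)
L1: Y=0.000-0.002001j on G[0,3]
R1: Y=0.05618+0.000j on G[1,0]
R2: Y=0.05405+0.000j on G[1,2]
I1: z[2]−=1.97, z[0]+=1.97
R3: Y=0.001029+0.000j on G[0,2]
L2: Y=0.000-0.1620j on G[1,3]
R4: Y=0.01337+0.000j on G[4,3]
R5: Y=0.7299+0.000j on G[4,1]
R6: Y=0.009091+0.000j on G[4,1]
L3: Y=0.000-0.004085j on G[0,3]
I2: z[0]−=0.00117, z[2]+=0.00117
R7: Y=0.0001186+0.000j on G[4,2]
R8: Y=0.0002907+0.000j on G[1,3]
R9: Y=0.007246+0.000j on G[1,4]
I3: z[1]−=0.266, z[0]+=0.266
V1: row V1−V2=13.8, i_V1 at 1,2
solve → V1=-38.40-3.937j, V2=-52.20-3.937j, V3=-37.01-3.906j, V4=-38.38-3.936j
aux → i_V1=1.168-0.004050j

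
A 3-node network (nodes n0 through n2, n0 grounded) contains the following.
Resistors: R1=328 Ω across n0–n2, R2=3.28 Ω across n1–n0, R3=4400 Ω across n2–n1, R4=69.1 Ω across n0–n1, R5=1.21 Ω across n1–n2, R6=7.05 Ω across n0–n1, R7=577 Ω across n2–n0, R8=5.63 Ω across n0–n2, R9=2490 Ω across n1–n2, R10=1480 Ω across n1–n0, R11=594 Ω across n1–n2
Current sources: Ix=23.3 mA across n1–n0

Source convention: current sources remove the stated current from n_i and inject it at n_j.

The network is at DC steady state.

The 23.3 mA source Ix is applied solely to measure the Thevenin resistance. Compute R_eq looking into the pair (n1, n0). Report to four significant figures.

R_eq = 1.636 Ω

Apply KCL at each of the 2 non-ground nodes and solve the resulting linear system.
Node n1: branches {R2, R3, R4, R5, R6, R9, R10, R11, Ix} → V_1 = -0.03811
Node n2: branches {R1, R3, R5, R7, R8, R9, R11} → V_2 = -0.03124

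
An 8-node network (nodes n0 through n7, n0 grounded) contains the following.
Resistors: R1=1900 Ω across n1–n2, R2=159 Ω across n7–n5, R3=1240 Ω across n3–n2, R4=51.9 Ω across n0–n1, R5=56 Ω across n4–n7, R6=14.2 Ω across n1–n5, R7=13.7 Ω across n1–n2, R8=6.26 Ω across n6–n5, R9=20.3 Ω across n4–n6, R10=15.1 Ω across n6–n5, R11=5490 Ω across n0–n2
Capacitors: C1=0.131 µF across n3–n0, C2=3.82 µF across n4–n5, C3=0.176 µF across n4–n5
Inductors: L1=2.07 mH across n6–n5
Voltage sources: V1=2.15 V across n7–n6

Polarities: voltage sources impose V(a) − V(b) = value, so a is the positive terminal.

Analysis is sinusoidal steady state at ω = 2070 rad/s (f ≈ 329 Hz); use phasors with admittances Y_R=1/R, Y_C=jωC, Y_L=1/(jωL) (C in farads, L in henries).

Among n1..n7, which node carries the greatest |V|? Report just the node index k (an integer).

Element admittances at ω=2070 rad/s:
  Y(R1) = 0.0005263+0.000j S between n1,n2
  Y(R2) = 0.006289+0.000j S between n7,n5
  Y(R3) = 0.0008065+0.000j S between n3,n2
  Y(C1) = 0.000+0.0002712j S between n3,n0
  Y(R4) = 0.01927+0.000j S between n0,n1
  Y(R5) = 0.01786+0.000j S between n4,n7
  Y(R6) = 0.07042+0.000j S between n1,n5
  Y(R7) = 0.07299+0.000j S between n1,n2
  Y(C2) = 0.000+0.007907j S between n4,n5
  Y(L1) = 0.000-0.2334j S between n6,n5
  Y(R8) = 0.1597+0.000j S between n6,n5
  Y(R9) = 0.04926+0.000j S between n4,n6
  Y(R10) = 0.06623+0.000j S between n6,n5
  Y(C3) = 0.000+0.0003643j S between n4,n5
  Y(R11) = 0.0001821+0.000j S between n0,n2
  V1: constraint V(n7)−V(n6) = 2.15
Assemble and solve the 8×8 MNA system:
  V(n1)=0.000+0.000j  V(n2)=0.000+0.000j  V(n3)=0.000+0.000j  V(n4)=0.5376-0.1068j  V(n5)=0.000+0.000j  V(n6)=-0.02129-0.04054j  V(n7)=2.129-0.04054j
  i(V1)=-0.04180-0.0009281j

7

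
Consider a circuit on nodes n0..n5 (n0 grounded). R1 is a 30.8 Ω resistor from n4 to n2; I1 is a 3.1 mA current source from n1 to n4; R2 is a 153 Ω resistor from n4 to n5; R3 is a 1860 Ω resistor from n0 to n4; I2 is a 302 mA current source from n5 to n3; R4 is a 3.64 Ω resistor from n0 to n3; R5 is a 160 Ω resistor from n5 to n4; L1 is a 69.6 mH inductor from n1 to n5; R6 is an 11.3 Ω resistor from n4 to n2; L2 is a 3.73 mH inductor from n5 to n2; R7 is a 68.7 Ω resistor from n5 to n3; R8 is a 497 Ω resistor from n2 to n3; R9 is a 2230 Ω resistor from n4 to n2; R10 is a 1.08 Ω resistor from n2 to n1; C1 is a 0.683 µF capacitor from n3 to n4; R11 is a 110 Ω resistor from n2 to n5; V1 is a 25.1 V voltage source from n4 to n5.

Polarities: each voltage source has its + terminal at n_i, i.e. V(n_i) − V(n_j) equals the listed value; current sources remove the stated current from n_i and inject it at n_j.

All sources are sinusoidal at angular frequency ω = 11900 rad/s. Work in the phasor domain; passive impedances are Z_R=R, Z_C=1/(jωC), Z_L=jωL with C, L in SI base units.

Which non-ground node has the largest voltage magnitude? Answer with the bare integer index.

5

Element admittances at ω=11900 rad/s:
  Y(R1) = 0.03247+0.000j S between n4,n2
  I1: injects 0.0031 A into n4 (from n1)
  Y(R2) = 0.006536+0.000j S between n4,n5
  Y(R3) = 0.0005376+0.000j S between n0,n4
  I2: injects 0.302 A into n3 (from n5)
  Y(R4) = 0.2747+0.000j S between n0,n3
  Y(R5) = 0.006250+0.000j S between n5,n4
  Y(L1) = 0.000-0.001207j S between n1,n5
  Y(R6) = 0.08850+0.000j S between n4,n2
  Y(L2) = 0.000-0.02253j S between n5,n2
  Y(R7) = 0.01456+0.000j S between n5,n3
  Y(R8) = 0.002012+0.000j S between n2,n3
  Y(R9) = 0.0004484+0.000j S between n4,n2
  Y(R10) = 0.9259+0.000j S between n2,n1
  Y(C1) = 0.000+0.008128j S between n3,n4
  Y(R11) = 0.009091+0.000j S between n2,n5
  V1: constraint V(n4)−V(n5) = 25.1
Assemble and solve the 6×6 MNA system:
  V(n1)=0.5413+2.165j  V(n2)=0.5500+2.136j  V(n3)=-0.006012+0.003793j  V(n4)=3.072-1.938j  V(n5)=-22.03-1.938j
  i(V1)=-0.6415+0.4706j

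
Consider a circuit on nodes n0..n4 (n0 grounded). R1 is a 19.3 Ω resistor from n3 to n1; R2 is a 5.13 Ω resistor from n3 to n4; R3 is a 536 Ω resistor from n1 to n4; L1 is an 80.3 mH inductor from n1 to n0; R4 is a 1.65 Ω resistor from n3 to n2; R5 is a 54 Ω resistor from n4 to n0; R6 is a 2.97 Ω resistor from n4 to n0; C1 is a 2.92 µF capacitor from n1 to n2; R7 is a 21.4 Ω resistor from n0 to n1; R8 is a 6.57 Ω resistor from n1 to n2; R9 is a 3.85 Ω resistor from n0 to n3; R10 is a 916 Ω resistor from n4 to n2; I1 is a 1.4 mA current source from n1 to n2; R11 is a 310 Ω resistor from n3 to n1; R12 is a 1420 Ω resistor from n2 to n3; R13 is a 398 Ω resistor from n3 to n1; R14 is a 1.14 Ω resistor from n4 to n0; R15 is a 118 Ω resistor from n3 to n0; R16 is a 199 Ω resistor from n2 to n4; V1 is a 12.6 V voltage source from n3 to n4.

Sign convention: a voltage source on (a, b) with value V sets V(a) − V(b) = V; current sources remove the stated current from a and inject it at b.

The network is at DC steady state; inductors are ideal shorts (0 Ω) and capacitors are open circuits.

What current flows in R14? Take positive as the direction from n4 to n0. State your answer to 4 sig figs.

-2.933 A

MNA unknowns: 4 node voltages V₁..V_4 plus 2 source currents (L1, V1)
R1: Y=0.05181 on G[3,1]
R2: Y=0.1949 on G[3,4]
R3: Y=0.001866 on G[1,4]
L1: row V1−V0=0, i_L1 at 1,0
R4: Y=0.6061 on G[3,2]
R5: Y=0.01852 on G[4,0]
R6: Y=0.3367 on G[4,0]
C1: Y=0.000 on G[1,2]
R7: Y=0.04673 on G[0,1]
R8: Y=0.1522 on G[1,2]
R9: Y=0.2597 on G[0,3]
R10: Y=0.001092 on G[4,2]
I1: z[1]−=0.0014, z[2]+=0.0014
R11: Y=0.003226 on G[3,1]
R12: Y=0.0007042 on G[2,3]
R13: Y=0.002513 on G[3,1]
R14: Y=0.8772 on G[4,0]
R15: Y=0.008475 on G[3,0]
R16: Y=0.005025 on G[2,4]
V1: row V3−V4=12.6, i_V1 at 3,4
solve → V1=0.000, V2=7.316, V3=9.256, V4=-3.344
aux → i_L1=1.639, i_V1=-6.649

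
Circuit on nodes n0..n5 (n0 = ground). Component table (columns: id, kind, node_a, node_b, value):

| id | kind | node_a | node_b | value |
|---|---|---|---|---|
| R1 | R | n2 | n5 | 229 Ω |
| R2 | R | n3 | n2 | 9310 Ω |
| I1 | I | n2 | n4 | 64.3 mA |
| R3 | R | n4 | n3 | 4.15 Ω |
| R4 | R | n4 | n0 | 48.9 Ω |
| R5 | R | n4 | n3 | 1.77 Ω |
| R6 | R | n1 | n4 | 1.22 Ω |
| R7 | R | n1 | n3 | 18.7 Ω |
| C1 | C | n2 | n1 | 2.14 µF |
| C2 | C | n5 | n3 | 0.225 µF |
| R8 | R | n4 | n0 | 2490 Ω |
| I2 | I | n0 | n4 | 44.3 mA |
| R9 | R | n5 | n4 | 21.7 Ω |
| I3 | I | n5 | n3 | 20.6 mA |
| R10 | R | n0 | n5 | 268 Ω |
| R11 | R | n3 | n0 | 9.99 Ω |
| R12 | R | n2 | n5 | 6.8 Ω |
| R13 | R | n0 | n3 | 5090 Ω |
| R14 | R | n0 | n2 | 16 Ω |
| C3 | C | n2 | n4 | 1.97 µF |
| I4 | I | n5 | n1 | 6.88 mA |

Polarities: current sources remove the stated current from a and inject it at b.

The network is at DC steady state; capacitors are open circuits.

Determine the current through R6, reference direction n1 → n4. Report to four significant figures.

Element admittances at DC:
  Y(R1) = 0.004367 S between n2,n5
  Y(R2) = 0.0001074 S between n3,n2
  I1: injects 0.0643 A into n4 (from n2)
  Y(R3) = 0.2410 S between n4,n3
  Y(R4) = 0.02045 S between n4,n0
  Y(R5) = 0.5650 S between n4,n3
  Y(R6) = 0.8197 S between n1,n4
  Y(R7) = 0.05348 S between n1,n3
  Y(C1) = 0.000 S between n2,n1
  Y(C2) = 0.000 S between n5,n3
  Y(R8) = 0.0004016 S between n4,n0
  I2: injects 0.0443 A into n4 (from n0)
  Y(R9) = 0.04608 S between n5,n4
  I3: injects 0.0206 A into n3 (from n5)
  Y(R10) = 0.003731 S between n0,n5
  Y(R11) = 0.1001 S between n3,n0
  Y(R12) = 0.1471 S between n2,n5
  Y(R13) = 0.0001965 S between n0,n3
  Y(R14) = 0.06250 S between n0,n2
  Y(C3) = 0.000 S between n2,n4
  I4: injects 0.00688 A into n1 (from n5)
Assemble and solve the 5×5 MNA system:
  V(n1)=0.7354  V(n2)=-0.5951  V(n3)=0.6761  V(n4)=0.7309  V(n5)=-0.4170

0.003707 A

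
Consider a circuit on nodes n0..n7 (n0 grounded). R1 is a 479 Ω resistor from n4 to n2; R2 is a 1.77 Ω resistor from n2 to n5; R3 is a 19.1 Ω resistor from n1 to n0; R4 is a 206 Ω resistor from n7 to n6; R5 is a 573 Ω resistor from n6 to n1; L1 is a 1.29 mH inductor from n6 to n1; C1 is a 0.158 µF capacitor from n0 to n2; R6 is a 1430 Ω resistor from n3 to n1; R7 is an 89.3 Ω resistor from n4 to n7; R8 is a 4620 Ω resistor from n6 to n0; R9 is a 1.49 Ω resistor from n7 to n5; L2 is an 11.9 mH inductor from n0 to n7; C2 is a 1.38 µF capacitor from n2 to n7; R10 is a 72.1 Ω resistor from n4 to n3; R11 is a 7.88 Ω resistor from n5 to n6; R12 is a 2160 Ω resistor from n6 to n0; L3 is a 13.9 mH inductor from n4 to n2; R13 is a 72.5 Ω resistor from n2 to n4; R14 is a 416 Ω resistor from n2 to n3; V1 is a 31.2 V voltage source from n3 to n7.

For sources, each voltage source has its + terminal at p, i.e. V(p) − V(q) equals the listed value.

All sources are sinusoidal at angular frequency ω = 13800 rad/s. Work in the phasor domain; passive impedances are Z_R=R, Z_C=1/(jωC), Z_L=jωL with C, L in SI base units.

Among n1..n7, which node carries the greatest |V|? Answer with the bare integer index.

Apply KCL at each of the 7 non-ground nodes and solve the resulting linear system.
Node n1: branches {R3, R5, L1, R6} → V_1 = 0.02218-0.06101j
Node n2: branches {R1, R2, C1, C2, L3, R13, R14} → V_2 = 0.3372-0.5319j
Node n3: branches {R6, R10, R14, V1} → V_3 = 30.75-0.3883j
Node n4: branches {R1, R7, R10, L3, R13} → V_4 = 10.25+0.8181j
Node n5: branches {R2, R9, R11} → V_5 = -0.07645-0.4512j
Node n6: branches {R4, R5, L1, R8, R11, R12} → V_6 = 0.06368-0.4241j
Node n7: branches {R4, R7, R9, L2, C2, V1} → V_7 = -0.4511-0.3883j
Source currents: i(V1)=-0.3789+0.01661j

3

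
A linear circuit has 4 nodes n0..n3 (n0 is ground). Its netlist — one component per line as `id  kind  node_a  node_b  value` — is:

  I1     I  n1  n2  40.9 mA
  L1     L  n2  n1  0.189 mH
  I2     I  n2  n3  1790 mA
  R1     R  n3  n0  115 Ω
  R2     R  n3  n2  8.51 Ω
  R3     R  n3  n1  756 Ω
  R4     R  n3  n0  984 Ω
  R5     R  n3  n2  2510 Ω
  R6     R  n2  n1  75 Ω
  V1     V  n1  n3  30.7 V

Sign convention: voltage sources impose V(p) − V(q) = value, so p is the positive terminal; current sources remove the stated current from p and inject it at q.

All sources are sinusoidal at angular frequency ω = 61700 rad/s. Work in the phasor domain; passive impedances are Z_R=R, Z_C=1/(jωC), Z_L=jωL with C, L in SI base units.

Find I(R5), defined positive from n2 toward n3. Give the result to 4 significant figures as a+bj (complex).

Element admittances at ω=61700 rad/s:
  I1: injects 0.0409 A into n2 (from n1)
  Y(L1) = 0.000-0.08575j S between n2,n1
  I2: injects 1.79 A into n3 (from n2)
  Y(R1) = 0.008696+0.000j S between n3,n0
  Y(R2) = 0.1175+0.000j S between n3,n2
  Y(R3) = 0.001323+0.000j S between n3,n1
  Y(R4) = 0.001016+0.000j S between n3,n0
  Y(R5) = 0.0003984+0.000j S between n3,n2
  Y(R6) = 0.01333+0.000j S between n2,n1
  V1: constraint V(n1)−V(n3) = 30.7
Assemble and solve the 4×4 MNA system:
  V(n1)=30.70+0.000j  V(n2)=2.031-18.73j  V(n3)=0.000+0.000j
  i(V1)=-2.070+2.209j

0.0008093-0.007463j A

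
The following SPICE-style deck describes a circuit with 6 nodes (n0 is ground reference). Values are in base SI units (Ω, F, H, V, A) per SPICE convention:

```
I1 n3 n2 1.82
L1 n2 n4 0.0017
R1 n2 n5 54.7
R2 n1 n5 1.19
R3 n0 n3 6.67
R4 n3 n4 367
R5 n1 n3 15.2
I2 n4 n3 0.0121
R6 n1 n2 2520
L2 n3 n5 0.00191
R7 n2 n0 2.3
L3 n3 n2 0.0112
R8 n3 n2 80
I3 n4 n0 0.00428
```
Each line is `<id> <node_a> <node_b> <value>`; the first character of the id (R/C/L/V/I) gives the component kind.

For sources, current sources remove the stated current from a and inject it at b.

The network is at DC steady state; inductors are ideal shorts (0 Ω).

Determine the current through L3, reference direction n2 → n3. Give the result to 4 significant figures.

Apply KCL at each of the 5 non-ground nodes and solve the resulting linear system.
Node n1: branches {R2, R5, R6} → V_1 = -0.007320
Node n2: branches {I1, L1, R1, R6, R7, L3, R8} → V_2 = -0.007320
Node n3: branches {I1, R3, R4, R5, I2, L2, L3, R8} → V_3 = -0.007320
Node n4: branches {L1, R4, I2, I3} → V_4 = -0.007320
Node n5: branches {R1, R2, L2} → V_5 = -0.007320
Source currents: i(L1)=0.01638, i(L2)=0.000, i(L3)=-1.807

1.807 A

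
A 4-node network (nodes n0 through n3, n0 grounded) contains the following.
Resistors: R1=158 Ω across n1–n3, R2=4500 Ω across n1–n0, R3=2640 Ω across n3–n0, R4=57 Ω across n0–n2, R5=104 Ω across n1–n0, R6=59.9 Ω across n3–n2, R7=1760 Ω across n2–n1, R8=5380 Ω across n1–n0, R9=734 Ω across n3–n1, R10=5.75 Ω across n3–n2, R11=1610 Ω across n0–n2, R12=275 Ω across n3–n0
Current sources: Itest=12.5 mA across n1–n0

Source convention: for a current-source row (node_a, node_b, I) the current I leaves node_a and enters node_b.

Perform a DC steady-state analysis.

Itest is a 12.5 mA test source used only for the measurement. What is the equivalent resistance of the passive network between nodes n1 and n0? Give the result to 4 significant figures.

R_eq = 62.74 Ω

Apply KCL at each of the 3 non-ground nodes and solve the resulting linear system.
Node n1: branches {R1, R2, R5, R7, R8, R9, Itest} → V_1 = -0.7842
Node n2: branches {R4, R6, R7, R10, R11} → V_2 = -0.2059
Node n3: branches {R1, R3, R6, R9, R10, R12} → V_3 = -0.2238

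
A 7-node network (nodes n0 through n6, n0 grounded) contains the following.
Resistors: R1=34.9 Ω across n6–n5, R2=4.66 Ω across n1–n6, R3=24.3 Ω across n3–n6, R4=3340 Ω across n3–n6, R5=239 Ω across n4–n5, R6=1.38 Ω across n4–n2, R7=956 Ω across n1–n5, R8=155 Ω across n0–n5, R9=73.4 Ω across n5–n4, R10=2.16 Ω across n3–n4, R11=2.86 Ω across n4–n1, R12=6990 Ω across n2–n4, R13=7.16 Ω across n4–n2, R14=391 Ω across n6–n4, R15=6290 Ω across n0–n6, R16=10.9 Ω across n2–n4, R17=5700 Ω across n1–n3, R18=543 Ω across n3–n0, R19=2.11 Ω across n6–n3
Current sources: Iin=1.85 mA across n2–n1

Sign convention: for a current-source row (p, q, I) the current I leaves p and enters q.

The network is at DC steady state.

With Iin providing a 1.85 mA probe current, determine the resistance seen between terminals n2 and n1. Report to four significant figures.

Element admittances at DC:
  Y(R1) = 0.02865 S between n6,n5
  Y(R2) = 0.2146 S between n1,n6
  Y(R3) = 0.04115 S between n3,n6
  Y(R4) = 0.0002994 S between n3,n6
  Y(R5) = 0.004184 S between n4,n5
  Y(R6) = 0.7246 S between n4,n2
  Y(R7) = 0.001046 S between n1,n5
  Y(R8) = 0.006452 S between n0,n5
  Y(R9) = 0.01362 S between n5,n4
  Y(R10) = 0.4630 S between n3,n4
  Y(R11) = 0.3497 S between n4,n1
  Y(R12) = 0.0001431 S between n2,n4
  Y(R13) = 0.1397 S between n4,n2
  Y(R14) = 0.002558 S between n6,n4
  Y(R15) = 0.0001590 S between n0,n6
  Y(R16) = 0.09174 S between n2,n4
  Y(R17) = 0.0001754 S between n1,n3
  Y(R18) = 0.001842 S between n3,n0
  Y(R19) = 0.4739 S between n6,n3
  Iin: injects 0.00185 A into n1 (from n2)
Assemble and solve the 6×6 MNA system:
  V(n1)=0.002824  V(n2)=-0.003069  V(n3)=-0.0001833  V(n4)=-0.001135  V(n5)=3.583e-05  V(n6)=0.0006695

R_eq = 3.186 Ω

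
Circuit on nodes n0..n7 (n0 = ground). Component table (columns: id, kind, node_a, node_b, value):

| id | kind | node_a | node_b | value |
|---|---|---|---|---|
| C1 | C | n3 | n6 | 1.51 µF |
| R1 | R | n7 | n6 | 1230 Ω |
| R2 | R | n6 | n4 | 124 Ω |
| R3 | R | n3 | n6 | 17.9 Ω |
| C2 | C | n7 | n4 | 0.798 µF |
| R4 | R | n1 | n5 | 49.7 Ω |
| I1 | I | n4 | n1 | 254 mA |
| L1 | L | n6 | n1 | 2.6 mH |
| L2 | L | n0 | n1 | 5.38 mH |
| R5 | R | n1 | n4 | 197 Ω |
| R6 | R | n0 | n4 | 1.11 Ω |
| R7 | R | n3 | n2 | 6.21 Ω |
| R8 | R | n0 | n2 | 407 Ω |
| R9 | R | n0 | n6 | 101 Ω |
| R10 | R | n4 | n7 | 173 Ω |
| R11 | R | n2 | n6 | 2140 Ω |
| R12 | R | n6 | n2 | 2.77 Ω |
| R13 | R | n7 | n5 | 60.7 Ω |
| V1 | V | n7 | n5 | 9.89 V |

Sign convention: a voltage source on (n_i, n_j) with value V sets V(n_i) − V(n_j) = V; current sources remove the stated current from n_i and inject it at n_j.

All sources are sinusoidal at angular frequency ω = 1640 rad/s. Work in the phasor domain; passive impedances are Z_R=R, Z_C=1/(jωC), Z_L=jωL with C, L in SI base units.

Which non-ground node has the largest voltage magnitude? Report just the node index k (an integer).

MNA unknowns: 7 node voltages V₁..V_7 plus 1 source current (V1)
C1: Y=0.000+0.002476j on G[3,6]
R1: Y=0.0008130+0.000j on G[7,6]
R2: Y=0.008065+0.000j on G[6,4]
R3: Y=0.05587+0.000j on G[3,6]
C2: Y=0.000+0.001309j on G[7,4]
R4: Y=0.02012+0.000j on G[1,5]
I1: z[4]−=0.254, z[1]+=0.254
L1: Y=0.000-0.2345j on G[6,1]
L2: Y=0.000-0.1133j on G[0,1]
R5: Y=0.005076+0.000j on G[1,4]
R6: Y=0.9009+0.000j on G[0,4]
R7: Y=0.1610+0.000j on G[3,2]
R8: Y=0.002457+0.000j on G[0,2]
R9: Y=0.009901+0.000j on G[0,6]
R10: Y=0.005780+0.000j on G[4,7]
R11: Y=0.0004673+0.000j on G[2,6]
R12: Y=0.3610+0.000j on G[6,2]
R13: Y=0.01647+0.000j on G[7,5]
V1: row V7−V5=9.89, i_V1 at 7,5
solve → V1=0.5033+1.676j, V2=0.6428+1.627j, V3=0.6437+1.629j, V4=-0.2197+0.04089j, V5=-2.046+0.9257j, V6=0.6467+1.637j, V7=7.844+0.9257j
aux → i_V1=-0.2142-0.01509j

7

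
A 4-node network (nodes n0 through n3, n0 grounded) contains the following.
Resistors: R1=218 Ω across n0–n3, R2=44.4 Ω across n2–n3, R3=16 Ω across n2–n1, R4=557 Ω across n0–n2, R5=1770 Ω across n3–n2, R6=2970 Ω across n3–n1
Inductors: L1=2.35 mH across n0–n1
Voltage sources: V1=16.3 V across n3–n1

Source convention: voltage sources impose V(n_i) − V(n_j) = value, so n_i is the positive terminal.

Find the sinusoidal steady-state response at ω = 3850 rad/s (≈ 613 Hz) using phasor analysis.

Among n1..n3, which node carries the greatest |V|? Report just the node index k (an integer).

3

MNA unknowns: 3 node voltages V₁..V_3 plus 1 source current (V1)
R1: Y=0.004587+0.000j on G[0,3]
R2: Y=0.02252+0.000j on G[2,3]
L1: Y=0.000-0.1105j on G[0,1]
R3: Y=0.06250+0.000j on G[2,1]
R4: Y=0.001795+0.000j on G[0,2]
R5: Y=0.0005650+0.000j on G[3,2]
R6: Y=0.0003367+0.000j on G[3,1]
V1: row V3−V1=16.3, i_V1 at 3,1
solve → V1=-0.04271-0.7440j, V2=4.265-0.7287j, V3=16.26-0.7440j
aux → i_V1=-0.3569+0.003766j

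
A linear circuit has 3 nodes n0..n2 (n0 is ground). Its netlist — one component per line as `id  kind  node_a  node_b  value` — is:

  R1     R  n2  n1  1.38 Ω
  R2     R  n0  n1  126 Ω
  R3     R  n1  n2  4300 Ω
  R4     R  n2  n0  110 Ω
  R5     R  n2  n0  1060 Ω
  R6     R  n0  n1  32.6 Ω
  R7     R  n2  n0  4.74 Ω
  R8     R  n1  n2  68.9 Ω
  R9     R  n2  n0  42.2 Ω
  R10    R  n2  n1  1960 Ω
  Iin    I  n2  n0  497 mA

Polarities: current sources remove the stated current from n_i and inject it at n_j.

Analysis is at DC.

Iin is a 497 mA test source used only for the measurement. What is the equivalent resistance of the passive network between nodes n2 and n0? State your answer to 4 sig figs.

MNA unknowns: 2 node voltages V₁..V_2
R1: Y=0.7246 on G[2,1]
R2: Y=0.007937 on G[0,1]
R3: Y=0.0002326 on G[1,2]
R4: Y=0.009091 on G[2,0]
R5: Y=0.0009434 on G[2,0]
R6: Y=0.03067 on G[0,1]
R7: Y=0.2110 on G[2,0]
R8: Y=0.01451 on G[1,2]
R9: Y=0.02370 on G[2,0]
R10: Y=0.0005102 on G[2,1]
Iin: z[2]−=0.497, z[0]+=0.497
solve → V1=-1.679, V2=-1.766

R_eq = 3.554 Ω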